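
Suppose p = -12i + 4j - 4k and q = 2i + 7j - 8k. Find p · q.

p · q = (-12)·2 + 4·7 + (-4)·(-8) = -24 + 28 + 32 = 36

36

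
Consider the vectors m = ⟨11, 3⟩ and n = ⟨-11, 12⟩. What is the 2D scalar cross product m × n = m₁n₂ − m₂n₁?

165

11·12 - 3·(-11) = 132 - (-33) = 165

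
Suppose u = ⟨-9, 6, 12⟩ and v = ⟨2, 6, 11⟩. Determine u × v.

(-6, 123, -66)

i: 6·11 - 12·6 = 66 - 72 = -6
j: 12·2 - (-9)·11 = 24 - (-99) = 123
k: (-9)·6 - 6·2 = -54 - 12 = -66
u × v = (-6, 123, -66)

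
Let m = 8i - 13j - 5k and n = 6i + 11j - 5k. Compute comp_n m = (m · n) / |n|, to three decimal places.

m · n = 8·6 + (-13)·11 + (-5)·(-5) = 48 - 143 + 25 = -70
|n| = √(36 + 121 + 25) = √182 ≈ 13.4907
comp_n m = -70 / √182 ≈ -5.189

-5.189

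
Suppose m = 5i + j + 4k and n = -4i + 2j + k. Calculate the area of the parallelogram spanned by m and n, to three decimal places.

i: 1·1 - 4·2 = 1 - 8 = -7
j: 4·(-4) - 5·1 = -16 - 5 = -21
k: 5·2 - 1·(-4) = 10 - (-4) = 14
m × n = (-7, -21, 14)
|m × n| = √((-7)² + (-21)² + 14²) = √686 ≈ 26.1916

26.192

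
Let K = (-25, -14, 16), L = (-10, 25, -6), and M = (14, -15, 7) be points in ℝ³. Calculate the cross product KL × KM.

KL = (15, 39, -22)
KM = (39, -1, -9)
i: 39·(-9) - (-22)·(-1) = -351 - 22 = -373
j: (-22)·39 - 15·(-9) = -858 - (-135) = -723
k: 15·(-1) - 39·39 = -15 - 1521 = -1536
KL × KM = (-373, -723, -1536)

(-373, -723, -1536)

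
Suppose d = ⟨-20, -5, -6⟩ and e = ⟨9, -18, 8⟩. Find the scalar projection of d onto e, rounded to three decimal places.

d · e = (-20)·9 + (-5)·(-18) + (-6)·8 = -180 + 90 - 48 = -138
|e| = √(81 + 324 + 64) = √469 ≈ 21.6564
comp_e d = -138 / √469 ≈ -6.372

-6.372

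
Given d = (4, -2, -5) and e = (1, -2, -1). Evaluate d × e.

(-8, -1, -6)

i: (-2)·(-1) - (-5)·(-2) = 2 - 10 = -8
j: (-5)·1 - 4·(-1) = -5 - (-4) = -1
k: 4·(-2) - (-2)·1 = -8 - (-2) = -6
d × e = (-8, -1, -6)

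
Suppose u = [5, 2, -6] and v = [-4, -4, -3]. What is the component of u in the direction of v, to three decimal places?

u · v = 5·(-4) + 2·(-4) + (-6)·(-3) = -20 - 8 + 18 = -10
|v| = √(16 + 16 + 9) = √41 ≈ 6.4031
comp_v u = -10 / √41 ≈ -1.562

-1.562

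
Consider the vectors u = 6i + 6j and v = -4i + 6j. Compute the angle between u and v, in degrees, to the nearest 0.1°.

78.7

u · v = 6·(-4) + 6·6 = -24 + 36 = 12
|u|² = 36 + 36 = 72,  |u| = √72 ≈ 8.485281
|v|² = 16 + 36 = 52,  |v| = √52 ≈ 7.211103
cos θ = 12 / (8.485281 · 7.211103) ≈ 0.19612
θ = arccos(0.19612) ≈ 78.7°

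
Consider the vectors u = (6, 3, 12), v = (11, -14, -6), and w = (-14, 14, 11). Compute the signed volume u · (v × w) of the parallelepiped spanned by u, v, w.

v × w:
i: (-14)·11 - (-6)·14 = -154 - (-84) = -70
j: (-6)·(-14) - 11·11 = 84 - 121 = -37
k: 11·14 - (-14)·(-14) = 154 - 196 = -42
v × w = (-70, -37, -42)
u · (v × w) = 6·(-70) + 3·(-37) + 12·(-42) = -420 - 111 - 504 = -1035

-1035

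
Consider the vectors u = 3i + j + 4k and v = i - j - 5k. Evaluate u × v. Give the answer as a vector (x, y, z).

(-1, 19, -4)

i: 1·(-5) - 4·(-1) = -5 - (-4) = -1
j: 4·1 - 3·(-5) = 4 - (-15) = 19
k: 3·(-1) - 1·1 = -3 - 1 = -4
u × v = (-1, 19, -4)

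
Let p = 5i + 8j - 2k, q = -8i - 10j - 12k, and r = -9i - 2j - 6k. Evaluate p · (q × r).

808

q × r:
i: (-10)·(-6) - (-12)·(-2) = 60 - 24 = 36
j: (-12)·(-9) - (-8)·(-6) = 108 - 48 = 60
k: (-8)·(-2) - (-10)·(-9) = 16 - 90 = -74
q × r = (36, 60, -74)
p · (q × r) = 5·36 + 8·60 + (-2)·(-74) = 180 + 480 + 148 = 808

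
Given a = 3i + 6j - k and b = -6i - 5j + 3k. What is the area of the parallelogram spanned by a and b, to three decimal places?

24.880

i: 6·3 - (-1)·(-5) = 18 - 5 = 13
j: (-1)·(-6) - 3·3 = 6 - 9 = -3
k: 3·(-5) - 6·(-6) = -15 - (-36) = 21
a × b = (13, -3, 21)
|a × b| = √(13² + (-3)² + 21²) = √619 ≈ 24.8797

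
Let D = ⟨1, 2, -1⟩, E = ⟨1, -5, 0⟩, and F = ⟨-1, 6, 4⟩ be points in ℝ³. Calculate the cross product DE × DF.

(-39, -2, -14)

DE = (0, -7, 1)
DF = (-2, 4, 5)
i: (-7)·5 - 1·4 = -35 - 4 = -39
j: 1·(-2) - 0·5 = -2 - 0 = -2
k: 0·4 - (-7)·(-2) = 0 - 14 = -14
DE × DF = (-39, -2, -14)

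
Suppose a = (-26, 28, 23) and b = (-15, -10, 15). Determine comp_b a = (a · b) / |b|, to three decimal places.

a · b = (-26)·(-15) + 28·(-10) + 23·15 = 390 - 280 + 345 = 455
|b| = √(225 + 100 + 225) = √550 ≈ 23.4521
comp_b a = 455 / √550 ≈ 19.401

19.401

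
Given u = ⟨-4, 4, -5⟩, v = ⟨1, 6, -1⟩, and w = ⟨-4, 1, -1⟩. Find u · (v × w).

v × w:
i: 6·(-1) - (-1)·1 = -6 - (-1) = -5
j: (-1)·(-4) - 1·(-1) = 4 - (-1) = 5
k: 1·1 - 6·(-4) = 1 - (-24) = 25
v × w = (-5, 5, 25)
u · (v × w) = (-4)·(-5) + 4·5 + (-5)·25 = 20 + 20 - 125 = -85

-85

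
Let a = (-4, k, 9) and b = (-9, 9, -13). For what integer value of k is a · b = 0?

9

a · b = (-4)·(-9) + k·9 + 9·(-13) = -81 + 9k
Set equal to 0: 9k = 81, so k = 9.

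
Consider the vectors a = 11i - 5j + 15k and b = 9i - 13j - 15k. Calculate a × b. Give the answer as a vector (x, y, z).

(270, 300, -98)

i: (-5)·(-15) - 15·(-13) = 75 - (-195) = 270
j: 15·9 - 11·(-15) = 135 - (-165) = 300
k: 11·(-13) - (-5)·9 = -143 - (-45) = -98
a × b = (270, 300, -98)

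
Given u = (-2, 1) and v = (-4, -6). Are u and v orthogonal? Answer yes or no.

u · v = (-2)·(-4) + 1·(-6) = 8 - 6 = 2
Nonzero, so the vectors are not orthogonal.

no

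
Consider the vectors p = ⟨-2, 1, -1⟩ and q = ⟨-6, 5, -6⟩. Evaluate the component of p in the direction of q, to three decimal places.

2.335

p · q = (-2)·(-6) + 1·5 + (-1)·(-6) = 12 + 5 + 6 = 23
|q| = √(36 + 25 + 36) = √97 ≈ 9.8489
comp_q p = 23 / √97 ≈ 2.335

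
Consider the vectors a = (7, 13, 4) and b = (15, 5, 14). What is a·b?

226

a · b = 7·15 + 13·5 + 4·14 = 105 + 65 + 56 = 226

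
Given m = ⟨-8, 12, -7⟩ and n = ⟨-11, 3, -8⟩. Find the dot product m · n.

m · n = (-8)·(-11) + 12·3 + (-7)·(-8) = 88 + 36 + 56 = 180

180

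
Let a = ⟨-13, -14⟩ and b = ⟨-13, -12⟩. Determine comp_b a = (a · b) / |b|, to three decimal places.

19.048

a · b = (-13)·(-13) + (-14)·(-12) = 169 + 168 = 337
|b| = √(169 + 144) = √313 ≈ 17.6918
comp_b a = 337 / √313 ≈ 19.048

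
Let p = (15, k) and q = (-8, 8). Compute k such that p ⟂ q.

15

p · q = 15·(-8) + k·8 = -120 + 8k
Set equal to 0: 8k = 120, so k = 15.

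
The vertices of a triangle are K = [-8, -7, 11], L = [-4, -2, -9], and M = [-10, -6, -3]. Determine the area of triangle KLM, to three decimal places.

KL = (4, 5, -20),  KM = (-2, 1, -14)
i: 5·(-14) - (-20)·1 = -70 - (-20) = -50
j: (-20)·(-2) - 4·(-14) = 40 - (-56) = 96
k: 4·1 - 5·(-2) = 4 - (-10) = 14
KL × KM = (-50, 96, 14)
|KL × KM| = √11912 ≈ 109.1421
area = ½ · 109.1421 ≈ 54.571

54.571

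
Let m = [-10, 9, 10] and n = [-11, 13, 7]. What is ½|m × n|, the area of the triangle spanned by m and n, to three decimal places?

41.982

i: 9·7 - 10·13 = 63 - 130 = -67
j: 10·(-11) - (-10)·7 = -110 - (-70) = -40
k: (-10)·13 - 9·(-11) = -130 - (-99) = -31
m × n = (-67, -40, -31)
|m × n| = √((-67)² + (-40)² + (-31)²) = √7050 ≈ 83.9643
area = ½ · 83.9643 ≈ 41.982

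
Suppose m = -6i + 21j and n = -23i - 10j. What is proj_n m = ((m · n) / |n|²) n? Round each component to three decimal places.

m · n = (-6)·(-23) + 21·(-10) = 138 - 210 = -72
|n|² = 529 + 100 = 629
proj_n m = (-72/629) · (-23, -10) ≈ (2.633, 1.145)

(2.633, 1.145)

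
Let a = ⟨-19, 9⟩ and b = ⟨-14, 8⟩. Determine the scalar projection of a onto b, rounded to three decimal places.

a · b = (-19)·(-14) + 9·8 = 266 + 72 = 338
|b| = √(196 + 64) = √260 ≈ 16.1245
comp_b a = 338 / √260 ≈ 20.962

20.962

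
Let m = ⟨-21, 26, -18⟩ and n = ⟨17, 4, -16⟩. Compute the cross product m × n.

i: 26·(-16) - (-18)·4 = -416 - (-72) = -344
j: (-18)·17 - (-21)·(-16) = -306 - 336 = -642
k: (-21)·4 - 26·17 = -84 - 442 = -526
m × n = (-344, -642, -526)

(-344, -642, -526)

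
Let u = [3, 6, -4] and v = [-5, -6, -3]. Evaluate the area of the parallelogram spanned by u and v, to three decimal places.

52.431

i: 6·(-3) - (-4)·(-6) = -18 - 24 = -42
j: (-4)·(-5) - 3·(-3) = 20 - (-9) = 29
k: 3·(-6) - 6·(-5) = -18 - (-30) = 12
u × v = (-42, 29, 12)
|u × v| = √((-42)² + 29² + 12²) = √2749 ≈ 52.4309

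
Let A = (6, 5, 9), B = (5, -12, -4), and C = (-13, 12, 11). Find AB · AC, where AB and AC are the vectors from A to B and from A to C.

AB = B − A = (-1, -17, -13)
AC = C − A = (-19, 7, 2)
AB · AC = (-1)·(-19) + (-17)·7 + (-13)·2 = 19 - 119 - 26 = -126

-126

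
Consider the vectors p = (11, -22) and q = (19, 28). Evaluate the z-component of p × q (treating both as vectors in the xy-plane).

726

11·28 - (-22)·19 = 308 - (-418) = 726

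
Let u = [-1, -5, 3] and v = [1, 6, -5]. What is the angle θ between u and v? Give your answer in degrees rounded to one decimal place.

170.9

u · v = (-1)·1 + (-5)·6 + 3·(-5) = -1 - 30 - 15 = -46
|u|² = 1 + 25 + 9 = 35,  |u| = √35 ≈ 5.916080
|v|² = 1 + 36 + 25 = 62,  |v| = √62 ≈ 7.874008
cos θ = -46 / (5.916080 · 7.874008) ≈ -0.98748
θ = arccos(-0.98748) ≈ 170.9°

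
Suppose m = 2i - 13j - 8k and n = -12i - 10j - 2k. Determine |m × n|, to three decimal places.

209.504

i: (-13)·(-2) - (-8)·(-10) = 26 - 80 = -54
j: (-8)·(-12) - 2·(-2) = 96 - (-4) = 100
k: 2·(-10) - (-13)·(-12) = -20 - 156 = -176
m × n = (-54, 100, -176)
|m × n| = √((-54)² + 100² + (-176)²) = √43892 ≈ 209.5042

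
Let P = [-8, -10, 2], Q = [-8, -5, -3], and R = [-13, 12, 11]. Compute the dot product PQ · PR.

PQ = Q − P = (0, 5, -5)
PR = R − P = (-5, 22, 9)
PQ · PR = 0·(-5) + 5·22 + (-5)·9 = 0 + 110 - 45 = 65

65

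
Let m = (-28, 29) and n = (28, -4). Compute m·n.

-900

m · n = (-28)·28 + 29·(-4) = -784 - 116 = -900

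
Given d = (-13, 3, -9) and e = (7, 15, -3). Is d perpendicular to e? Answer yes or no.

no

d · e = (-13)·7 + 3·15 + (-9)·(-3) = -91 + 45 + 27 = -19
Nonzero, so the vectors are not orthogonal.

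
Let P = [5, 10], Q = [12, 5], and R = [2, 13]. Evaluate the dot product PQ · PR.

-36

PQ = Q − P = (7, -5)
PR = R − P = (-3, 3)
PQ · PR = 7·(-3) + (-5)·3 = -21 - 15 = -36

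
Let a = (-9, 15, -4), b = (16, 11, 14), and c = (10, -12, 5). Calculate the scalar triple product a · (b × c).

101

b × c:
i: 11·5 - 14·(-12) = 55 - (-168) = 223
j: 14·10 - 16·5 = 140 - 80 = 60
k: 16·(-12) - 11·10 = -192 - 110 = -302
b × c = (223, 60, -302)
a · (b × c) = (-9)·223 + 15·60 + (-4)·(-302) = -2007 + 900 + 1208 = 101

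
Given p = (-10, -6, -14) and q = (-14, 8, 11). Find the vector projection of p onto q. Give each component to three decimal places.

(2.278, -1.302, -1.790)

p · q = (-10)·(-14) + (-6)·8 + (-14)·11 = 140 - 48 - 154 = -62
|q|² = 196 + 64 + 121 = 381
proj_q p = (-62/381) · (-14, 8, 11) ≈ (2.278, -1.302, -1.790)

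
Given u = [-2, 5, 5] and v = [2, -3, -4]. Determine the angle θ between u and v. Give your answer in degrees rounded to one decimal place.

u · v = (-2)·2 + 5·(-3) + 5·(-4) = -4 - 15 - 20 = -39
|u|² = 4 + 25 + 25 = 54,  |u| = √54 ≈ 7.348469
|v|² = 4 + 9 + 16 = 29,  |v| = √29 ≈ 5.385165
cos θ = -39 / (7.348469 · 5.385165) ≈ -0.98553
θ = arccos(-0.98553) ≈ 170.2°

170.2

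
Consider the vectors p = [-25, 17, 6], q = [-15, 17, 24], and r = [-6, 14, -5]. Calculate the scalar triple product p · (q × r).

6154

q × r:
i: 17·(-5) - 24·14 = -85 - 336 = -421
j: 24·(-6) - (-15)·(-5) = -144 - 75 = -219
k: (-15)·14 - 17·(-6) = -210 - (-102) = -108
q × r = (-421, -219, -108)
p · (q × r) = (-25)·(-421) + 17·(-219) + 6·(-108) = 10525 - 3723 - 648 = 6154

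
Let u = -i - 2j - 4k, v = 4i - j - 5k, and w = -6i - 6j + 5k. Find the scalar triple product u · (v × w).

135

v × w:
i: (-1)·5 - (-5)·(-6) = -5 - 30 = -35
j: (-5)·(-6) - 4·5 = 30 - 20 = 10
k: 4·(-6) - (-1)·(-6) = -24 - 6 = -30
v × w = (-35, 10, -30)
u · (v × w) = (-1)·(-35) + (-2)·10 + (-4)·(-30) = 35 - 20 + 120 = 135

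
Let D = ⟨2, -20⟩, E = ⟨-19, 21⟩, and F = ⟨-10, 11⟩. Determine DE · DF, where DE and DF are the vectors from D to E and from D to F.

1523

DE = E − D = (-21, 41)
DF = F − D = (-12, 31)
DE · DF = (-21)·(-12) + 41·31 = 252 + 1271 = 1523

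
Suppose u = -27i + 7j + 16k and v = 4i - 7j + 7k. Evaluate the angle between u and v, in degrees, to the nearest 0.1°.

97.5

u · v = (-27)·4 + 7·(-7) + 16·7 = -108 - 49 + 112 = -45
|u|² = 729 + 49 + 256 = 1034,  |u| = √1034 ≈ 32.155870
|v|² = 16 + 49 + 49 = 114,  |v| = √114 ≈ 10.677078
cos θ = -45 / (32.155870 · 10.677078) ≈ -0.13107
θ = arccos(-0.13107) ≈ 97.5°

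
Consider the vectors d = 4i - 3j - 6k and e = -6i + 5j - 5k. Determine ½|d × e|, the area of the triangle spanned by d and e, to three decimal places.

i: (-3)·(-5) - (-6)·5 = 15 - (-30) = 45
j: (-6)·(-6) - 4·(-5) = 36 - (-20) = 56
k: 4·5 - (-3)·(-6) = 20 - 18 = 2
d × e = (45, 56, 2)
|d × e| = √(45² + 56² + 2²) = √5165 ≈ 71.8679
area = ½ · 71.8679 ≈ 35.934

35.934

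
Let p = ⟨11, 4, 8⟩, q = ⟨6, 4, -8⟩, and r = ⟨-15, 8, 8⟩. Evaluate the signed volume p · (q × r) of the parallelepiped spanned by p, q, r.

2208

q × r:
i: 4·8 - (-8)·8 = 32 - (-64) = 96
j: (-8)·(-15) - 6·8 = 120 - 48 = 72
k: 6·8 - 4·(-15) = 48 - (-60) = 108
q × r = (96, 72, 108)
p · (q × r) = 11·96 + 4·72 + 8·108 = 1056 + 288 + 864 = 2208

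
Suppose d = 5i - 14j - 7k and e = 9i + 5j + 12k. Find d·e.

d · e = 5·9 + (-14)·5 + (-7)·12 = 45 - 70 - 84 = -109

-109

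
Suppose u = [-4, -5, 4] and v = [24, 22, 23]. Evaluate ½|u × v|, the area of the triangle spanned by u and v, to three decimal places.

i: (-5)·23 - 4·22 = -115 - 88 = -203
j: 4·24 - (-4)·23 = 96 - (-92) = 188
k: (-4)·22 - (-5)·24 = -88 - (-120) = 32
u × v = (-203, 188, 32)
|u × v| = √((-203)² + 188² + 32²) = √77577 ≈ 278.5265
area = ½ · 278.5265 ≈ 139.263

139.263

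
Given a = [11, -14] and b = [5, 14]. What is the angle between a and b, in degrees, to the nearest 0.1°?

122.2

a · b = 11·5 + (-14)·14 = 55 - 196 = -141
|a|² = 121 + 196 = 317,  |a| = √317 ≈ 17.804494
|b|² = 25 + 196 = 221,  |b| = √221 ≈ 14.866069
cos θ = -141 / (17.804494 · 14.866069) ≈ -0.53271
θ = arccos(-0.53271) ≈ 122.2°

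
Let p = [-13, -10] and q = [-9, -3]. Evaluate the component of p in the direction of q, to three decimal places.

p · q = (-13)·(-9) + (-10)·(-3) = 117 + 30 = 147
|q| = √(81 + 9) = √90 ≈ 9.4868
comp_q p = 147 / √90 ≈ 15.495

15.495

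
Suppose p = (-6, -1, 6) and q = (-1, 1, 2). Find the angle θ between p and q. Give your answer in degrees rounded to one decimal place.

p · q = (-6)·(-1) + (-1)·1 + 6·2 = 6 - 1 + 12 = 17
|p|² = 36 + 1 + 36 = 73,  |p| = √73 ≈ 8.544004
|q|² = 1 + 1 + 4 = 6,  |q| = √6 ≈ 2.449490
cos θ = 17 / (8.544004 · 2.449490) ≈ 0.81229
θ = arccos(0.81229) ≈ 35.7°

35.7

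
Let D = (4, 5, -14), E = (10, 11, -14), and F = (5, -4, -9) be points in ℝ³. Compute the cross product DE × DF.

DE = (6, 6, 0)
DF = (1, -9, 5)
i: 6·5 - 0·(-9) = 30 - 0 = 30
j: 0·1 - 6·5 = 0 - 30 = -30
k: 6·(-9) - 6·1 = -54 - 6 = -60
DE × DF = (30, -30, -60)

(30, -30, -60)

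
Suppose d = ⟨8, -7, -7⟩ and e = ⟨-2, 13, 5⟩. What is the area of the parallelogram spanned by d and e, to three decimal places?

i: (-7)·5 - (-7)·13 = -35 - (-91) = 56
j: (-7)·(-2) - 8·5 = 14 - 40 = -26
k: 8·13 - (-7)·(-2) = 104 - 14 = 90
d × e = (56, -26, 90)
|d × e| = √(56² + (-26)² + 90²) = √11912 ≈ 109.1421

109.142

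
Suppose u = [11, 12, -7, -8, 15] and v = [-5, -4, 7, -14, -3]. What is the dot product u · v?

u · v = 11·(-5) + 12·(-4) + (-7)·7 + (-8)·(-14) + 15·(-3) = -55 - 48 - 49 + 112 - 45 = -85

-85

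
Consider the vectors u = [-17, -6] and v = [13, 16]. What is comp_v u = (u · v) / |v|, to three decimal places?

-15.377

u · v = (-17)·13 + (-6)·16 = -221 - 96 = -317
|v| = √(169 + 256) = √425 ≈ 20.6155
comp_v u = -317 / √425 ≈ -15.377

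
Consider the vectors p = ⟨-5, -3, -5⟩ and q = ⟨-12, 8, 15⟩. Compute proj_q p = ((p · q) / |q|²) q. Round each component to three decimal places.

p · q = (-5)·(-12) + (-3)·8 + (-5)·15 = 60 - 24 - 75 = -39
|q|² = 144 + 64 + 225 = 433
proj_q p = (-39/433) · (-12, 8, 15) ≈ (1.081, -0.721, -1.351)

(1.081, -0.721, -1.351)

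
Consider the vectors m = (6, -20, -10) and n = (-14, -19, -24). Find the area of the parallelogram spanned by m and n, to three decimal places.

i: (-20)·(-24) - (-10)·(-19) = 480 - 190 = 290
j: (-10)·(-14) - 6·(-24) = 140 - (-144) = 284
k: 6·(-19) - (-20)·(-14) = -114 - 280 = -394
m × n = (290, 284, -394)
|m × n| = √(290² + 284² + (-394)²) = √319992 ≈ 565.6784

565.678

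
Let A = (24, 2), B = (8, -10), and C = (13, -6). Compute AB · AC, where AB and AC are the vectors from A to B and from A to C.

AB = B − A = (-16, -12)
AC = C − A = (-11, -8)
AB · AC = (-16)·(-11) + (-12)·(-8) = 176 + 96 = 272

272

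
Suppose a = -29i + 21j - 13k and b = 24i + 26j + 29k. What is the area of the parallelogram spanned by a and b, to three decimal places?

i: 21·29 - (-13)·26 = 609 - (-338) = 947
j: (-13)·24 - (-29)·29 = -312 - (-841) = 529
k: (-29)·26 - 21·24 = -754 - 504 = -1258
a × b = (947, 529, -1258)
|a × b| = √(947² + 529² + (-1258)²) = √2759214 ≈ 1661.0882

1661.088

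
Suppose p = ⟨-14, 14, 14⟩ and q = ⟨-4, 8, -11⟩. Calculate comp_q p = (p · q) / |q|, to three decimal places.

p · q = (-14)·(-4) + 14·8 + 14·(-11) = 56 + 112 - 154 = 14
|q| = √(16 + 64 + 121) = √201 ≈ 14.1774
comp_q p = 14 / √201 ≈ 0.987

0.987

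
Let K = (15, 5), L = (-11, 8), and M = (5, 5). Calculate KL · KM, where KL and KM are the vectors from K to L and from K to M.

KL = L − K = (-26, 3)
KM = M − K = (-10, 0)
KL · KM = (-26)·(-10) + 3·0 = 260 + 0 = 260

260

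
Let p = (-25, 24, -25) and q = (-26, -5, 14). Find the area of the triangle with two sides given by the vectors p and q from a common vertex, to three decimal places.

i: 24·14 - (-25)·(-5) = 336 - 125 = 211
j: (-25)·(-26) - (-25)·14 = 650 - (-350) = 1000
k: (-25)·(-5) - 24·(-26) = 125 - (-624) = 749
p × q = (211, 1000, 749)
|p × q| = √(211² + 1000² + 749²) = √1605522 ≈ 1267.0919
area = ½ · 1267.0919 ≈ 633.546

633.546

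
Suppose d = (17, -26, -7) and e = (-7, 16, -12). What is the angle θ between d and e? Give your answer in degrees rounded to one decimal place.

d · e = 17·(-7) + (-26)·16 + (-7)·(-12) = -119 - 416 + 84 = -451
|d|² = 289 + 676 + 49 = 1014,  |d| = √1014 ≈ 31.843367
|e|² = 49 + 256 + 144 = 449,  |e| = √449 ≈ 21.189620
cos θ = -451 / (31.843367 · 21.189620) ≈ -0.66840
θ = arccos(-0.66840) ≈ 131.9°

131.9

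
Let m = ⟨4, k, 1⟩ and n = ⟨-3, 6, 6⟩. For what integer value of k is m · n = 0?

1

m · n = 4·(-3) + k·6 + 1·6 = -6 + 6k
Set equal to 0: 6k = 6, so k = 1.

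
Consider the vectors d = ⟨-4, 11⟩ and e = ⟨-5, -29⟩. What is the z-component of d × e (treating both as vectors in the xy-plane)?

171

(-4)·(-29) - 11·(-5) = 116 - (-55) = 171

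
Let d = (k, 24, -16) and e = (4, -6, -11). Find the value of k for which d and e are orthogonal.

-8

d · e = k·4 + 24·(-6) + (-16)·(-11) = 32 + 4k
Set equal to 0: 4k = -32, so k = -8.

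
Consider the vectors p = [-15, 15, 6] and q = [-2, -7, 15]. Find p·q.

15

p · q = (-15)·(-2) + 15·(-7) + 6·15 = 30 - 105 + 90 = 15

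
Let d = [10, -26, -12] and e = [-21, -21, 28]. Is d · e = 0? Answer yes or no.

yes

d · e = 10·(-21) + (-26)·(-21) + (-12)·28 = -210 + 546 - 336 = 0
Zero, so the vectors are orthogonal.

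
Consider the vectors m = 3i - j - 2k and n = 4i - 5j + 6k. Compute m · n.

5

m · n = 3·4 + (-1)·(-5) + (-2)·6 = 12 + 5 - 12 = 5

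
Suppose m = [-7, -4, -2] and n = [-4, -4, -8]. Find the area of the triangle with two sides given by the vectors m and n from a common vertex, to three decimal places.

27.495

i: (-4)·(-8) - (-2)·(-4) = 32 - 8 = 24
j: (-2)·(-4) - (-7)·(-8) = 8 - 56 = -48
k: (-7)·(-4) - (-4)·(-4) = 28 - 16 = 12
m × n = (24, -48, 12)
|m × n| = √(24² + (-48)² + 12²) = √3024 ≈ 54.9909
area = ½ · 54.9909 ≈ 27.495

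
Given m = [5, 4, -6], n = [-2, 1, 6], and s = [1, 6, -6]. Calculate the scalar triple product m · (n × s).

-156

n × s:
i: 1·(-6) - 6·6 = -6 - 36 = -42
j: 6·1 - (-2)·(-6) = 6 - 12 = -6
k: (-2)·6 - 1·1 = -12 - 1 = -13
n × s = (-42, -6, -13)
m · (n × s) = 5·(-42) + 4·(-6) + (-6)·(-13) = -210 - 24 + 78 = -156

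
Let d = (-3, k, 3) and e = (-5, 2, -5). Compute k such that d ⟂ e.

0

d · e = (-3)·(-5) + k·2 + 3·(-5) = 0 + 2k
Set equal to 0: 2k = 0, so k = 0.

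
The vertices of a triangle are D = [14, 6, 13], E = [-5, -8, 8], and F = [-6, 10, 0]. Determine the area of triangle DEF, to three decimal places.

217.456

DE = (-19, -14, -5),  DF = (-20, 4, -13)
i: (-14)·(-13) - (-5)·4 = 182 - (-20) = 202
j: (-5)·(-20) - (-19)·(-13) = 100 - 247 = -147
k: (-19)·4 - (-14)·(-20) = -76 - 280 = -356
DE × DF = (202, -147, -356)
|DE × DF| = √189149 ≈ 434.9126
area = ½ · 434.9126 ≈ 217.456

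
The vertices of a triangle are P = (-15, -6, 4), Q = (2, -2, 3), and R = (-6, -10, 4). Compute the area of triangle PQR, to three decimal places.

PQ = (17, 4, -1),  PR = (9, -4, 0)
i: 4·0 - (-1)·(-4) = 0 - 4 = -4
j: (-1)·9 - 17·0 = -9 - 0 = -9
k: 17·(-4) - 4·9 = -68 - 36 = -104
PQ × PR = (-4, -9, -104)
|PQ × PR| = √10913 ≈ 104.4653
area = ½ · 104.4653 ≈ 52.233

52.233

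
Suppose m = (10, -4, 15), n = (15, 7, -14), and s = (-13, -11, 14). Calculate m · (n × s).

-1558

n × s:
i: 7·14 - (-14)·(-11) = 98 - 154 = -56
j: (-14)·(-13) - 15·14 = 182 - 210 = -28
k: 15·(-11) - 7·(-13) = -165 - (-91) = -74
n × s = (-56, -28, -74)
m · (n × s) = 10·(-56) + (-4)·(-28) + 15·(-74) = -560 + 112 - 1110 = -1558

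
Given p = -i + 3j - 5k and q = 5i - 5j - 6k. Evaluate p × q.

(-43, -31, -10)

i: 3·(-6) - (-5)·(-5) = -18 - 25 = -43
j: (-5)·5 - (-1)·(-6) = -25 - 6 = -31
k: (-1)·(-5) - 3·5 = 5 - 15 = -10
p × q = (-43, -31, -10)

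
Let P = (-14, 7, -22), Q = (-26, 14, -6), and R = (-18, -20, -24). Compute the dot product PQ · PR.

PQ = Q − P = (-12, 7, 16)
PR = R − P = (-4, -27, -2)
PQ · PR = (-12)·(-4) + 7·(-27) + 16·(-2) = 48 - 189 - 32 = -173

-173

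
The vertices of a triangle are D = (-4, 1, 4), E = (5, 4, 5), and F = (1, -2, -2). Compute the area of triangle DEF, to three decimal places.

36.980

DE = (9, 3, 1),  DF = (5, -3, -6)
i: 3·(-6) - 1·(-3) = -18 - (-3) = -15
j: 1·5 - 9·(-6) = 5 - (-54) = 59
k: 9·(-3) - 3·5 = -27 - 15 = -42
DE × DF = (-15, 59, -42)
|DE × DF| = √5470 ≈ 73.9594
area = ½ · 73.9594 ≈ 36.980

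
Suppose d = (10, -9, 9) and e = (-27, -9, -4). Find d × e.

i: (-9)·(-4) - 9·(-9) = 36 - (-81) = 117
j: 9·(-27) - 10·(-4) = -243 - (-40) = -203
k: 10·(-9) - (-9)·(-27) = -90 - 243 = -333
d × e = (117, -203, -333)

(117, -203, -333)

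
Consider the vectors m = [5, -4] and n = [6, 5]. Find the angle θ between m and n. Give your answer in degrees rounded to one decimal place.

78.5

m · n = 5·6 + (-4)·5 = 30 - 20 = 10
|m|² = 25 + 16 = 41,  |m| = √41 ≈ 6.403124
|n|² = 36 + 25 = 61,  |n| = √61 ≈ 7.810250
cos θ = 10 / (6.403124 · 7.810250) ≈ 0.19996
θ = arccos(0.19996) ≈ 78.5°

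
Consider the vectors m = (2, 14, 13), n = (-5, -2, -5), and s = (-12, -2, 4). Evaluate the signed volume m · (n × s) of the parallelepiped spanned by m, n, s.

n × s:
i: (-2)·4 - (-5)·(-2) = -8 - 10 = -18
j: (-5)·(-12) - (-5)·4 = 60 - (-20) = 80
k: (-5)·(-2) - (-2)·(-12) = 10 - 24 = -14
n × s = (-18, 80, -14)
m · (n × s) = 2·(-18) + 14·80 + 13·(-14) = -36 + 1120 - 182 = 902

902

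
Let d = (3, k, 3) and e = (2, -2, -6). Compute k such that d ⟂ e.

d · e = 3·2 + k·(-2) + 3·(-6) = -12 - 2k
Set equal to 0: -2k = 12, so k = -6.

-6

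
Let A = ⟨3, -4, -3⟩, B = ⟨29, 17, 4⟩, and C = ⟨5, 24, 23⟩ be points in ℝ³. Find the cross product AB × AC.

(350, -662, 686)

AB = (26, 21, 7)
AC = (2, 28, 26)
i: 21·26 - 7·28 = 546 - 196 = 350
j: 7·2 - 26·26 = 14 - 676 = -662
k: 26·28 - 21·2 = 728 - 42 = 686
AB × AC = (350, -662, 686)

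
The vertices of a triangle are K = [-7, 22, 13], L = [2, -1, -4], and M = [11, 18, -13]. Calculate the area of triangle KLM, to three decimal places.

KL = (9, -23, -17),  KM = (18, -4, -26)
i: (-23)·(-26) - (-17)·(-4) = 598 - 68 = 530
j: (-17)·18 - 9·(-26) = -306 - (-234) = -72
k: 9·(-4) - (-23)·18 = -36 - (-414) = 378
KL × KM = (530, -72, 378)
|KL × KM| = √428968 ≈ 654.9565
area = ½ · 654.9565 ≈ 327.478

327.478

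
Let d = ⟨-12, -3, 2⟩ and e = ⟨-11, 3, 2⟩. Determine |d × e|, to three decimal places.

70.064

i: (-3)·2 - 2·3 = -6 - 6 = -12
j: 2·(-11) - (-12)·2 = -22 - (-24) = 2
k: (-12)·3 - (-3)·(-11) = -36 - 33 = -69
d × e = (-12, 2, -69)
|d × e| = √((-12)² + 2² + (-69)²) = √4909 ≈ 70.0643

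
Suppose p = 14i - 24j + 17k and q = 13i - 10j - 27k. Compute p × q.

i: (-24)·(-27) - 17·(-10) = 648 - (-170) = 818
j: 17·13 - 14·(-27) = 221 - (-378) = 599
k: 14·(-10) - (-24)·13 = -140 - (-312) = 172
p × q = (818, 599, 172)

(818, 599, 172)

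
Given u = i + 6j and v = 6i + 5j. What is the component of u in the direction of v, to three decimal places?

4.609

u · v = 1·6 + 6·5 = 6 + 30 = 36
|v| = √(36 + 25) = √61 ≈ 7.8102
comp_v u = 36 / √61 ≈ 4.609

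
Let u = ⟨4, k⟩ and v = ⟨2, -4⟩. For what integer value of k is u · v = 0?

2

u · v = 4·2 + k·(-4) = 8 - 4k
Set equal to 0: -4k = -8, so k = 2.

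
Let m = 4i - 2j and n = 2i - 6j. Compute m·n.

m · n = 4·2 + (-2)·(-6) = 8 + 12 = 20

20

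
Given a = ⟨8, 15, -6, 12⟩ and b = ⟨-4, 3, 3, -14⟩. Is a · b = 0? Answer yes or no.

a · b = 8·(-4) + 15·3 + (-6)·3 + 12·(-14) = -32 + 45 - 18 - 168 = -173
Nonzero, so the vectors are not orthogonal.

no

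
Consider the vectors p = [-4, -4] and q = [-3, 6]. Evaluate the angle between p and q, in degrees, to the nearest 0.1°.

p · q = (-4)·(-3) + (-4)·6 = 12 - 24 = -12
|p|² = 16 + 16 = 32,  |p| = √32 ≈ 5.656854
|q|² = 9 + 36 = 45,  |q| = √45 ≈ 6.708204
cos θ = -12 / (5.656854 · 6.708204) ≈ -0.31623
θ = arccos(-0.31623) ≈ 108.4°

108.4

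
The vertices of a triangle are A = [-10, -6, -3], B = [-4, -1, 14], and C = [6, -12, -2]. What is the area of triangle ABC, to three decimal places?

154.646

AB = (6, 5, 17),  AC = (16, -6, 1)
i: 5·1 - 17·(-6) = 5 - (-102) = 107
j: 17·16 - 6·1 = 272 - 6 = 266
k: 6·(-6) - 5·16 = -36 - 80 = -116
AB × AC = (107, 266, -116)
|AB × AC| = √95661 ≈ 309.2911
area = ½ · 309.2911 ≈ 154.646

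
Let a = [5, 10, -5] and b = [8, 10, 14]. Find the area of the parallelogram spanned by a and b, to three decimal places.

221.585

i: 10·14 - (-5)·10 = 140 - (-50) = 190
j: (-5)·8 - 5·14 = -40 - 70 = -110
k: 5·10 - 10·8 = 50 - 80 = -30
a × b = (190, -110, -30)
|a × b| = √(190² + (-110)² + (-30)²) = √49100 ≈ 221.5852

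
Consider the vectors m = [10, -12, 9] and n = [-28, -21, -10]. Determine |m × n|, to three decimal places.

645.524

i: (-12)·(-10) - 9·(-21) = 120 - (-189) = 309
j: 9·(-28) - 10·(-10) = -252 - (-100) = -152
k: 10·(-21) - (-12)·(-28) = -210 - 336 = -546
m × n = (309, -152, -546)
|m × n| = √(309² + (-152)² + (-546)²) = √416701 ≈ 645.5238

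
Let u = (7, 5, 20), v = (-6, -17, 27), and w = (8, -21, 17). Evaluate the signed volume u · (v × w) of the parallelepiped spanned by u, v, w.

v × w:
i: (-17)·17 - 27·(-21) = -289 - (-567) = 278
j: 27·8 - (-6)·17 = 216 - (-102) = 318
k: (-6)·(-21) - (-17)·8 = 126 - (-136) = 262
v × w = (278, 318, 262)
u · (v × w) = 7·278 + 5·318 + 20·262 = 1946 + 1590 + 5240 = 8776

8776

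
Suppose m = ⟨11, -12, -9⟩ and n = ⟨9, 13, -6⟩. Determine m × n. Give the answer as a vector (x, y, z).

(189, -15, 251)

i: (-12)·(-6) - (-9)·13 = 72 - (-117) = 189
j: (-9)·9 - 11·(-6) = -81 - (-66) = -15
k: 11·13 - (-12)·9 = 143 - (-108) = 251
m × n = (189, -15, 251)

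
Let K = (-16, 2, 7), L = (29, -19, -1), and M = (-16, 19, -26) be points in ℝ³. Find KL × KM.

(829, 1485, 765)

KL = (45, -21, -8)
KM = (0, 17, -33)
i: (-21)·(-33) - (-8)·17 = 693 - (-136) = 829
j: (-8)·0 - 45·(-33) = 0 - (-1485) = 1485
k: 45·17 - (-21)·0 = 765 - 0 = 765
KL × KM = (829, 1485, 765)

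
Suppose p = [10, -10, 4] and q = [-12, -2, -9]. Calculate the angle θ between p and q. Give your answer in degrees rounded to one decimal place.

127.7

p · q = 10·(-12) + (-10)·(-2) + 4·(-9) = -120 + 20 - 36 = -136
|p|² = 100 + 100 + 16 = 216,  |p| = √216 ≈ 14.696938
|q|² = 144 + 4 + 81 = 229,  |q| = √229 ≈ 15.132746
cos θ = -136 / (14.696938 · 15.132746) ≈ -0.61150
θ = arccos(-0.61150) ≈ 127.7°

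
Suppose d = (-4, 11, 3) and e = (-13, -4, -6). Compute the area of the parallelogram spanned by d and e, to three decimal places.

179.349

i: 11·(-6) - 3·(-4) = -66 - (-12) = -54
j: 3·(-13) - (-4)·(-6) = -39 - 24 = -63
k: (-4)·(-4) - 11·(-13) = 16 - (-143) = 159
d × e = (-54, -63, 159)
|d × e| = √((-54)² + (-63)² + 159²) = √32166 ≈ 179.3488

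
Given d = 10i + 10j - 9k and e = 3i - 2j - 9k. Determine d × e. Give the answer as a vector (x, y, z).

i: 10·(-9) - (-9)·(-2) = -90 - 18 = -108
j: (-9)·3 - 10·(-9) = -27 - (-90) = 63
k: 10·(-2) - 10·3 = -20 - 30 = -50
d × e = (-108, 63, -50)

(-108, 63, -50)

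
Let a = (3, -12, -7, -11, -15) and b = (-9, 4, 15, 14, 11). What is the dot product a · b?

-499

a · b = 3·(-9) + (-12)·4 + (-7)·15 + (-11)·14 + (-15)·11 = -27 - 48 - 105 - 154 - 165 = -499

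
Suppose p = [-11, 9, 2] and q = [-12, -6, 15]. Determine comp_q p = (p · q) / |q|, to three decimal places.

p · q = (-11)·(-12) + 9·(-6) + 2·15 = 132 - 54 + 30 = 108
|q| = √(144 + 36 + 225) = √405 ≈ 20.1246
comp_q p = 108 / √405 ≈ 5.367

5.367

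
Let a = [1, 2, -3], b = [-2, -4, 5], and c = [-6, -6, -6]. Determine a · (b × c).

6

b × c:
i: (-4)·(-6) - 5·(-6) = 24 - (-30) = 54
j: 5·(-6) - (-2)·(-6) = -30 - 12 = -42
k: (-2)·(-6) - (-4)·(-6) = 12 - 24 = -12
b × c = (54, -42, -12)
a · (b × c) = 1·54 + 2·(-42) + (-3)·(-12) = 54 - 84 + 36 = 6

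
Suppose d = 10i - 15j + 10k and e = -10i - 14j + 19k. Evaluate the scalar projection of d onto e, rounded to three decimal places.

11.704

d · e = 10·(-10) + (-15)·(-14) + 10·19 = -100 + 210 + 190 = 300
|e| = √(100 + 196 + 361) = √657 ≈ 25.6320
comp_e d = 300 / √657 ≈ 11.704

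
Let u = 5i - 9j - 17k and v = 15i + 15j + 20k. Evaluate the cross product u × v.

(75, -355, 210)

i: (-9)·20 - (-17)·15 = -180 - (-255) = 75
j: (-17)·15 - 5·20 = -255 - 100 = -355
k: 5·15 - (-9)·15 = 75 - (-135) = 210
u × v = (75, -355, 210)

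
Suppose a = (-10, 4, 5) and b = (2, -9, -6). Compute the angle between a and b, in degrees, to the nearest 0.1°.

a · b = (-10)·2 + 4·(-9) + 5·(-6) = -20 - 36 - 30 = -86
|a|² = 100 + 16 + 25 = 141,  |a| = √141 ≈ 11.874342
|b|² = 4 + 81 + 36 = 121,  |b| = √121 ≈ 11.000000
cos θ = -86 / (11.874342 · 11.000000) ≈ -0.65841
θ = arccos(-0.65841) ≈ 131.2°

131.2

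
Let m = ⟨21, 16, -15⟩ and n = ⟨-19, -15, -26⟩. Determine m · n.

m · n = 21·(-19) + 16·(-15) + (-15)·(-26) = -399 - 240 + 390 = -249

-249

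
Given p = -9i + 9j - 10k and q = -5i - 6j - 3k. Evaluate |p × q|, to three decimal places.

133.787

i: 9·(-3) - (-10)·(-6) = -27 - 60 = -87
j: (-10)·(-5) - (-9)·(-3) = 50 - 27 = 23
k: (-9)·(-6) - 9·(-5) = 54 - (-45) = 99
p × q = (-87, 23, 99)
|p × q| = √((-87)² + 23² + 99²) = √17899 ≈ 133.7871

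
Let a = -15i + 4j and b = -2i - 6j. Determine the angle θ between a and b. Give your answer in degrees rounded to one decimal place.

a · b = (-15)·(-2) + 4·(-6) = 30 - 24 = 6
|a|² = 225 + 16 = 241,  |a| = √241 ≈ 15.524175
|b|² = 4 + 36 = 40,  |b| = √40 ≈ 6.324555
cos θ = 6 / (15.524175 · 6.324555) ≈ 0.06111
θ = arccos(0.06111) ≈ 86.5°

86.5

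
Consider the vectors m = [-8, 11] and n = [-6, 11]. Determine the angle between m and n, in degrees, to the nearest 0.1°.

7.4

m · n = (-8)·(-6) + 11·11 = 48 + 121 = 169
|m|² = 64 + 121 = 185,  |m| = √185 ≈ 13.601471
|n|² = 36 + 121 = 157,  |n| = √157 ≈ 12.529964
cos θ = 169 / (13.601471 · 12.529964) ≈ 0.99163
θ = arccos(0.99163) ≈ 7.4°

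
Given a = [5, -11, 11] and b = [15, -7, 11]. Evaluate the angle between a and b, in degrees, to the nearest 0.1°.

32.8

a · b = 5·15 + (-11)·(-7) + 11·11 = 75 + 77 + 121 = 273
|a|² = 25 + 121 + 121 = 267,  |a| = √267 ≈ 16.340135
|b|² = 225 + 49 + 121 = 395,  |b| = √395 ≈ 19.874607
cos θ = 273 / (16.340135 · 19.874607) ≈ 0.84064
θ = arccos(0.84064) ≈ 32.8°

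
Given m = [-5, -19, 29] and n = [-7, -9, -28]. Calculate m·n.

m · n = (-5)·(-7) + (-19)·(-9) + 29·(-28) = 35 + 171 - 812 = -606

-606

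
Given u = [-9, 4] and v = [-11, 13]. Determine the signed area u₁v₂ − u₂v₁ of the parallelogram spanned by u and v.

-73

(-9)·13 - 4·(-11) = -117 - (-44) = -73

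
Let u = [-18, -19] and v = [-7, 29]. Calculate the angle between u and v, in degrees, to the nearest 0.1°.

123.0

u · v = (-18)·(-7) + (-19)·29 = 126 - 551 = -425
|u|² = 324 + 361 = 685,  |u| = √685 ≈ 26.172505
|v|² = 49 + 841 = 890,  |v| = √890 ≈ 29.832868
cos θ = -425 / (26.172505 · 29.832868) ≈ -0.54431
θ = arccos(-0.54431) ≈ 123.0°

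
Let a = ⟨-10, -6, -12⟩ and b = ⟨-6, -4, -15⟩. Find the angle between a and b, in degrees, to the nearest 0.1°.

a · b = (-10)·(-6) + (-6)·(-4) + (-12)·(-15) = 60 + 24 + 180 = 264
|a|² = 100 + 36 + 144 = 280,  |a| = √280 ≈ 16.733201
|b|² = 36 + 16 + 225 = 277,  |b| = √277 ≈ 16.643317
cos θ = 264 / (16.733201 · 16.643317) ≈ 0.94795
θ = arccos(0.94795) ≈ 18.6°

18.6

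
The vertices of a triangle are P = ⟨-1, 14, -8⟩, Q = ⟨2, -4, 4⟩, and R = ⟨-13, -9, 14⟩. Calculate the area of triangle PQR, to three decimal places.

186.899

PQ = (3, -18, 12),  PR = (-12, -23, 22)
i: (-18)·22 - 12·(-23) = -396 - (-276) = -120
j: 12·(-12) - 3·22 = -144 - 66 = -210
k: 3·(-23) - (-18)·(-12) = -69 - 216 = -285
PQ × PR = (-120, -210, -285)
|PQ × PR| = √139725 ≈ 373.7981
area = ½ · 373.7981 ≈ 186.899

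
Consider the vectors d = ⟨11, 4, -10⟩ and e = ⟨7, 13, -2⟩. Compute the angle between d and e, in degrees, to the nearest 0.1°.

d · e = 11·7 + 4·13 + (-10)·(-2) = 77 + 52 + 20 = 149
|d|² = 121 + 16 + 100 = 237,  |d| = √237 ≈ 15.394804
|e|² = 49 + 169 + 4 = 222,  |e| = √222 ≈ 14.899664
cos θ = 149 / (15.394804 · 14.899664) ≈ 0.64958
θ = arccos(0.64958) ≈ 49.5°

49.5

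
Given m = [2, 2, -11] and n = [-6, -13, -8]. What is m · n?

50

m · n = 2·(-6) + 2·(-13) + (-11)·(-8) = -12 - 26 + 88 = 50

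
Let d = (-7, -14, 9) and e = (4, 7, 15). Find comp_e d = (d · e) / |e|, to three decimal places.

0.528

d · e = (-7)·4 + (-14)·7 + 9·15 = -28 - 98 + 135 = 9
|e| = √(16 + 49 + 225) = √290 ≈ 17.0294
comp_e d = 9 / √290 ≈ 0.528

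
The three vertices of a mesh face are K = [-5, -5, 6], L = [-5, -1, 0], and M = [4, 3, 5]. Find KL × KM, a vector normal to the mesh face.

(44, -54, -36)

KL = (0, 4, -6)
KM = (9, 8, -1)
i: 4·(-1) - (-6)·8 = -4 - (-48) = 44
j: (-6)·9 - 0·(-1) = -54 - 0 = -54
k: 0·8 - 4·9 = 0 - 36 = -36
KL × KM = (44, -54, -36)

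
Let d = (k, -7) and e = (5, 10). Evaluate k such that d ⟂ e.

d · e = k·5 + (-7)·10 = -70 + 5k
Set equal to 0: 5k = 70, so k = 14.

14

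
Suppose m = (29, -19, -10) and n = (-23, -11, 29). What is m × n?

i: (-19)·29 - (-10)·(-11) = -551 - 110 = -661
j: (-10)·(-23) - 29·29 = 230 - 841 = -611
k: 29·(-11) - (-19)·(-23) = -319 - 437 = -756
m × n = (-661, -611, -756)

(-661, -611, -756)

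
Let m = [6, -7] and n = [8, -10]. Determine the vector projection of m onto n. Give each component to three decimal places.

(5.756, -7.195)

m · n = 6·8 + (-7)·(-10) = 48 + 70 = 118
|n|² = 64 + 100 = 164
proj_n m = (118/164) · (8, -10) ≈ (5.756, -7.195)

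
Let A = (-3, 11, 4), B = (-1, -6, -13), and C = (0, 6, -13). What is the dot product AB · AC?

AB = B − A = (2, -17, -17)
AC = C − A = (3, -5, -17)
AB · AC = 2·3 + (-17)·(-5) + (-17)·(-17) = 6 + 85 + 289 = 380

380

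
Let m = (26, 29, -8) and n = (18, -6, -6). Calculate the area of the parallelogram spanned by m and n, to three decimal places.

713.521

i: 29·(-6) - (-8)·(-6) = -174 - 48 = -222
j: (-8)·18 - 26·(-6) = -144 - (-156) = 12
k: 26·(-6) - 29·18 = -156 - 522 = -678
m × n = (-222, 12, -678)
|m × n| = √((-222)² + 12² + (-678)²) = √509112 ≈ 713.5208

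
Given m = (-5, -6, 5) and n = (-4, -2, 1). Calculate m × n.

(4, -15, -14)

i: (-6)·1 - 5·(-2) = -6 - (-10) = 4
j: 5·(-4) - (-5)·1 = -20 - (-5) = -15
k: (-5)·(-2) - (-6)·(-4) = 10 - 24 = -14
m × n = (4, -15, -14)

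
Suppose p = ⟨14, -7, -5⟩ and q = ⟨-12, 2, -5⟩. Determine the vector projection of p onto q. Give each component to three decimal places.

(10.890, -1.815, 4.538)

p · q = 14·(-12) + (-7)·2 + (-5)·(-5) = -168 - 14 + 25 = -157
|q|² = 144 + 4 + 25 = 173
proj_q p = (-157/173) · (-12, 2, -5) ≈ (10.890, -1.815, 4.538)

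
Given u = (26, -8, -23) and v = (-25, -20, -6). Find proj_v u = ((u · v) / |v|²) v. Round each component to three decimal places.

(8.294, 6.635, 1.991)

u · v = 26·(-25) + (-8)·(-20) + (-23)·(-6) = -650 + 160 + 138 = -352
|v|² = 625 + 400 + 36 = 1061
proj_v u = (-352/1061) · (-25, -20, -6) ≈ (8.294, 6.635, 1.991)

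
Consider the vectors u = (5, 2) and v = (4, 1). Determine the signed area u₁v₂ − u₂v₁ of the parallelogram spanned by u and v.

5·1 - 2·4 = 5 - 8 = -3

-3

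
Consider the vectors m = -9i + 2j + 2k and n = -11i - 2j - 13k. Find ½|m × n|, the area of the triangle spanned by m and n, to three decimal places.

i: 2·(-13) - 2·(-2) = -26 - (-4) = -22
j: 2·(-11) - (-9)·(-13) = -22 - 117 = -139
k: (-9)·(-2) - 2·(-11) = 18 - (-22) = 40
m × n = (-22, -139, 40)
|m × n| = √((-22)² + (-139)² + 40²) = √21405 ≈ 146.3045
area = ½ · 146.3045 ≈ 73.152

73.152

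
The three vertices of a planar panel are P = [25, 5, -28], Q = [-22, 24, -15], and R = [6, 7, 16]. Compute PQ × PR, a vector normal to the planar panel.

PQ = (-47, 19, 13)
PR = (-19, 2, 44)
i: 19·44 - 13·2 = 836 - 26 = 810
j: 13·(-19) - (-47)·44 = -247 - (-2068) = 1821
k: (-47)·2 - 19·(-19) = -94 - (-361) = 267
PQ × PR = (810, 1821, 267)

(810, 1821, 267)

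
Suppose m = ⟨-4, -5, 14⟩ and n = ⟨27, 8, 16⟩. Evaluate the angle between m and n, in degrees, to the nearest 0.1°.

81.2

m · n = (-4)·27 + (-5)·8 + 14·16 = -108 - 40 + 224 = 76
|m|² = 16 + 25 + 196 = 237,  |m| = √237 ≈ 15.394804
|n|² = 729 + 64 + 256 = 1049,  |n| = √1049 ≈ 32.388269
cos θ = 76 / (15.394804 · 32.388269) ≈ 0.15242
θ = arccos(0.15242) ≈ 81.2°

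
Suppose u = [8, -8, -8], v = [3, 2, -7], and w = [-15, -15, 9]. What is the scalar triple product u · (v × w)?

v × w:
i: 2·9 - (-7)·(-15) = 18 - 105 = -87
j: (-7)·(-15) - 3·9 = 105 - 27 = 78
k: 3·(-15) - 2·(-15) = -45 - (-30) = -15
v × w = (-87, 78, -15)
u · (v × w) = 8·(-87) + (-8)·78 + (-8)·(-15) = -696 - 624 + 120 = -1200

-1200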